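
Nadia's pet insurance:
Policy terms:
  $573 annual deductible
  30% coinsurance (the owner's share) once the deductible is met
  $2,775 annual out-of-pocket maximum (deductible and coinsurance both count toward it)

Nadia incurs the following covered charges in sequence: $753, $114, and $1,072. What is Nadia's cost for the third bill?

$321.60

Claim 1 — $753: deductible takes $573, $180 remains; 30% of $180 = $54. Cost to owner: $627. OOP to date $627.
Claim 2 — $114: 30% coinsurance on $114 = $34.20. Owner owes $34.20 (running OOP $661.20).
Claim 3 — $1,072: deductible already satisfied, so owner's share is 30% × $1,072 = $321.60. Owner owes $321.60 (running OOP $982.80).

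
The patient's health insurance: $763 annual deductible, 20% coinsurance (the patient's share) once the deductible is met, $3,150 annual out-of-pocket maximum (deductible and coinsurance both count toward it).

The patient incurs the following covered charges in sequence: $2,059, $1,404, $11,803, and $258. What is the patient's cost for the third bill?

$1,847

Claim 1 ($2,059): $763 finishes the deductible; $1,296 goes to coinsurance; 20% of $1,296 = $259.20. Patient pays $1,022.20; OOP now $1,022.20.
Claim 2 ($1,404): deductible met; 20% of $1,404 = $280.80. Cost to patient: $280.80. OOP to date $1,303.
Claim 3 ($11,803): deductible met; 20% of $11,803 = $2,360.60. That would push OOP to $3,663.60, over the $3,150 cap, so patient pays $3,150 − $1,303 = $1,847.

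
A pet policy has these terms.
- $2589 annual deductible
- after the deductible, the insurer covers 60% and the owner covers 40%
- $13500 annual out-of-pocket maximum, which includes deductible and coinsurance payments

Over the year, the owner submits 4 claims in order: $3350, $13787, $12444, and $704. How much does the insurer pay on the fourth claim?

$589.80

Claim 1 ($3350): $2589 to deductible, leaving $761; 40% of $761 = $304.40. Owner pays $2893.40; OOP now $2893.40. Plan pays $3350 − $2893.40 = $456.60.
Claim 2 ($13787): deductible already satisfied, so owner's share is 40% × $13787 = $5514.80. Owner pays $5514.80; OOP now $8408.20. Plan pays $13787 − $5514.80 = $8272.20.
Claim 3 ($12444): deductible already satisfied, so owner's share is 40% × $12444 = $4977.60. Cost to owner: $4977.60. OOP to date $13385.80. Plan pays $12444 − $4977.60 = $7466.40.
Claim 4 ($704): deductible already satisfied, so owner's share is 40% × $704 = $281.60. Adding that to $13385.80 gives $13667.40, past the $13500 cap; owner pays only $13500 − $13385.80 = $114.20. Insurer: $704 − $114.20 = $589.80.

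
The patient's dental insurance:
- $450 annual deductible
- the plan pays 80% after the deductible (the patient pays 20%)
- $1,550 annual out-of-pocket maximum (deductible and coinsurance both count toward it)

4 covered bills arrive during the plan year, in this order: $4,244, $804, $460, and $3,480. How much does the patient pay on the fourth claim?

$88.40

#1 ($4,244): $450 to deductible, leaving $3,794; 20% of $3,794 = $758.80. Cost to patient: $1,208.80. OOP to date $1,208.80.
#2 ($804): 20% coinsurance on $804 = $160.80. Patient owes $160.80 (running OOP $1,369.60).
#3 ($460): deductible met; 20% of $460 = $92. Patient pays $92; OOP now $1,461.60.
#4 ($3,480): deductible met; 20% of $3,480 = $696. OOP would hit $2,157.60 > $1,550, so the cap limits the patient to $1,550 − $1,461.60 = $88.40.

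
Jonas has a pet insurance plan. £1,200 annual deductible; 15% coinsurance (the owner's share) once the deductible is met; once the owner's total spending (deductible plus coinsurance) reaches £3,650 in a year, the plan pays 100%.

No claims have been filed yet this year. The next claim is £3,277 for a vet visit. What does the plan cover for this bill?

Deductible not yet touched, so the first £1,200 of the bill goes to the deductible.
That leaves £3,277 − £1,200 = £2,077 for coinsurance.
Coinsurance: £2,077 × 15% = £311.55.
So the owner owes £1,200 + £311.55 = £1,511.55 before any cap.
Total out-of-pocket so far would be £0 + £1,511.55 = £1,511.55, below the £3,650 cap — no reduction.
The insurer covers the remainder: £3,277 − £1,511.55 = £1,765.45.

£1,765.45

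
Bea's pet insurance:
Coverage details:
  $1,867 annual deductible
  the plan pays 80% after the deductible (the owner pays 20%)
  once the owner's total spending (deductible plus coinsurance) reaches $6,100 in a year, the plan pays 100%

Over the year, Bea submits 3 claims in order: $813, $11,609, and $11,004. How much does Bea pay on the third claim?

#1 ($813): all of it applies to the deductible. Owner pays $813; OOP now $813.
#2 ($11,609): $1,054 to deductible, leaving $10,555; 20% of $10,555 = $2,111. Owner owes $3,165 (running OOP $3,978).
#3 ($11,004): deductible already satisfied, so owner's share is 20% × $11,004 = $2,200.80. Adding that to $3,978 gives $6,178.80, past the $6,100 cap; owner pays only $6,100 − $3,978 = $2,122.

$2,122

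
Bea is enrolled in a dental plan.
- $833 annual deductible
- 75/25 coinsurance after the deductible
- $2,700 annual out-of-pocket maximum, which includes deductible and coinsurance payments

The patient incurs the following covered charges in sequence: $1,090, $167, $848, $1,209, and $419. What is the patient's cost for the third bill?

Bill 1, $1,090: $833 to deductible, leaving $257; patient's 25% is $64.25. Patient owes $897.25 (running OOP $897.25).
Bill 2, $167: deductible met; 25% of $167 = $41.75. Patient pays $41.75; OOP now $939.
Bill 3, $848: 25% coinsurance on $848 = $212. Cost to patient: $212. OOP to date $1,151.

$212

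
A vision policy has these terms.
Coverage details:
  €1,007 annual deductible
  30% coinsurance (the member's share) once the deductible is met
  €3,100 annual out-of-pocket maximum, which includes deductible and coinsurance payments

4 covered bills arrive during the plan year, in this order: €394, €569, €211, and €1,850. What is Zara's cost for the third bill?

#1 (€394): fully absorbed by the deductible. Member owes €394 (running OOP €394).
#2 (€569): fully absorbed by the deductible. Member owes €569 (running OOP €963).
#3 (€211): €44 finishes the deductible; €167 goes to coinsurance; coinsurance €167 × 30% = €50.10. Cost to member: €94.10. OOP to date €1,057.10.

€94.10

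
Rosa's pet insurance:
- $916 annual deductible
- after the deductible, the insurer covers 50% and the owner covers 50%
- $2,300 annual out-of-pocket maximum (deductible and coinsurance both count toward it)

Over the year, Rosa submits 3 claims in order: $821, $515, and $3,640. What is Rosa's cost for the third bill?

Claim 1 — $821: entire amount goes to the deductible. Cost to owner: $821. OOP to date $821.
Claim 2 — $515: $95 to deductible, leaving $420; owner's 50% is $210. Cost to owner: $305. OOP to date $1,126.
Claim 3 — $3,640: 50% coinsurance on $3,640 = $1,820. OOP would hit $2,946 > $2,300, so the cap limits the owner to $2,300 − $1,126 = $1,174.

$1,174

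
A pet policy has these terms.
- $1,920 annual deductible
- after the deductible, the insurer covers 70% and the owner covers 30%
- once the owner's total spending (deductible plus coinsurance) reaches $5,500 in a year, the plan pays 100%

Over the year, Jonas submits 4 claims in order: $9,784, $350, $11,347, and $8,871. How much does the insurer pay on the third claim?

$10,231.20

#1 ($9,784): deductible takes $1,920, $7,864 remains; 30% of $7,864 = $2,359.20. Owner owes $4,279.20 (running OOP $4,279.20). Plan pays $9,784 − $4,279.20 = $5,504.80.
#2 ($350): deductible met; 30% of $350 = $105. Owner owes $105 (running OOP $4,384.20). Insurer: $350 − $105 = $245.
#3 ($11,347): 30% coinsurance on $11,347 = $3,404.10. OOP would hit $7,788.30 > $5,500, so the cap limits the owner to $5,500 − $4,384.20 = $1,115.80. Plan pays $11,347 − $1,115.80 = $10,231.20.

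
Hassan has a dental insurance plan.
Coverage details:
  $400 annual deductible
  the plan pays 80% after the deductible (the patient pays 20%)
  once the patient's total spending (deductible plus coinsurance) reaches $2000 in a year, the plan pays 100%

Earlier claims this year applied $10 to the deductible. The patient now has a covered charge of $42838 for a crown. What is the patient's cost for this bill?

Deductible still to meet: $400 − $10 = $390.
After the $390 deductible portion, $42838 − $390 = $42448 is subject to coinsurance.
Coinsurance: $42448 × 20% = $8489.60.
Patient responsibility before any cap: $390 + $8489.60 = $8879.60.
Year-to-date out-of-pocket would reach $10 + $8879.60 = $8889.60, above the $2000 maximum, so the patient pays only $2000 − $10 = $1990.

$1990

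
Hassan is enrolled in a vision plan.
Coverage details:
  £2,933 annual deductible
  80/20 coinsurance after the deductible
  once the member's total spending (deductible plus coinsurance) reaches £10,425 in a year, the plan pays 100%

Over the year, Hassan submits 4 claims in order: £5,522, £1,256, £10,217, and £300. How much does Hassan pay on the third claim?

Bill 1, £5,522: deductible takes £2,933, £2,589 remains; 20% of £2,589 = £517.80. Member owes £3,450.80 (running OOP £3,450.80).
Bill 2, £1,256: deductible already satisfied, so member's share is 20% × £1,256 = £251.20. Member owes £251.20 (running OOP £3,702).
Bill 3, £10,217: deductible met; 20% of £10,217 = £2,043.40. Member owes £2,043.40 (running OOP £5,745.40).

£2,043.40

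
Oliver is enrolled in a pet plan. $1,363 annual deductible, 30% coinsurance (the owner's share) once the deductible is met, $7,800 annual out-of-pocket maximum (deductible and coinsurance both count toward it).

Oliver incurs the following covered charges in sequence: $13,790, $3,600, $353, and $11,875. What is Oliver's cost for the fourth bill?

#1 ($13,790): $1,363 to deductible, leaving $12,427; coinsurance $12,427 × 30% = $3,728.10. Cost to owner: $5,091.10. OOP to date $5,091.10.
#2 ($3,600): 30% coinsurance on $3,600 = $1,080. Owner owes $1,080 (running OOP $6,171.10).
#3 ($353): deductible already satisfied, so owner's share is 30% × $353 = $105.90. Owner pays $105.90; OOP now $6,277.
#4 ($11,875): deductible already satisfied, so owner's share is 30% × $11,875 = $3,562.50. Adding that to $6,277 gives $9,839.50, past the $7,800 cap; owner pays only $7,800 − $6,277 = $1,523.

$1,523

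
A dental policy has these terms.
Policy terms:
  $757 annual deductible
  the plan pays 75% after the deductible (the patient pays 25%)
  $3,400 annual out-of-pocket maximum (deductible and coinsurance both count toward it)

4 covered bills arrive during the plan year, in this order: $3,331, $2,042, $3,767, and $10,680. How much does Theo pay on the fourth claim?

$547.25

#1 ($3,331): $757 finishes the deductible; $2,574 goes to coinsurance; patient's 25% is $643.50. Cost to patient: $1,400.50. OOP to date $1,400.50.
#2 ($2,042): deductible met; 25% of $2,042 = $510.50. Cost to patient: $510.50. OOP to date $1,911.
#3 ($3,767): deductible already satisfied, so patient's share is 25% × $3,767 = $941.75. Patient pays $941.75; OOP now $2,852.75.
#4 ($10,680): deductible met; 25% of $10,680 = $2,670. OOP would hit $5,522.75 > $3,400, so the cap limits the patient to $3,400 − $2,852.75 = $547.25.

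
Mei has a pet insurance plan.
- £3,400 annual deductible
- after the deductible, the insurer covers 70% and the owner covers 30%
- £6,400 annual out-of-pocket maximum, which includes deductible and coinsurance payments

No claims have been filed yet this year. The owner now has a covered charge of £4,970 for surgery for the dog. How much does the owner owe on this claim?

The full £3,400 deductible is still open; £3,400 of this bill applies to it.
That leaves £4,970 − £3,400 = £1,570 for coinsurance.
Coinsurance: £1,570 × 30% = £471.
So the owner owes £3,400 + £471 = £3,871 before any cap.
Cumulative spending £0 + £3,871 = £3,871 stays under the £6,400 maximum.

£3,871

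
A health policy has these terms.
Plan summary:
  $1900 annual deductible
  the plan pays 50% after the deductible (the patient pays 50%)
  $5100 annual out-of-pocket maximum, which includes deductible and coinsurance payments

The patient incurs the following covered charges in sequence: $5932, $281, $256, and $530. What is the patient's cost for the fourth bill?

$265

Claim 1 — $5932: $1900 finishes the deductible; $4032 goes to coinsurance; 50% of $4032 = $2016. Patient owes $3916 (running OOP $3916).
Claim 2 — $281: deductible already satisfied, so patient's share is 50% × $281 = $140.50. Patient owes $140.50 (running OOP $4056.50).
Claim 3 — $256: 50% coinsurance on $256 = $128. Patient pays $128; OOP now $4184.50.
Claim 4 — $530: 50% coinsurance on $530 = $265. Cost to patient: $265. OOP to date $4449.50.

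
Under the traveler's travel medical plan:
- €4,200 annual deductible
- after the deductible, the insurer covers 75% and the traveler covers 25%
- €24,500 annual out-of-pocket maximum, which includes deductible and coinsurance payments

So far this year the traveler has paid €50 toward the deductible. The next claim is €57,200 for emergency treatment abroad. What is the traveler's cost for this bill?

Deductible still to meet: €4,200 − €50 = €4,150.
The remaining €53,050 (= €57,200 − €4,150) moves to coinsurance.
Traveler's 25% share of €53,050 is €13,262.50.
So the traveler owes €4,150 + €13,262.50 = €17,412.50 before any cap.
Total out-of-pocket so far would be €50 + €17,412.50 = €17,462.50, below the €24,500 cap — no reduction.

€17,412.50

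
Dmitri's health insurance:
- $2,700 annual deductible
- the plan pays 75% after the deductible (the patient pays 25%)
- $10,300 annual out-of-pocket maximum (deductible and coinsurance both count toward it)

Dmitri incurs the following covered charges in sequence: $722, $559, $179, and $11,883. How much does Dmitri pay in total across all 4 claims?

Bill 1, $722: entire amount goes to the deductible. Patient owes $722 (running OOP $722).
Bill 2, $559: entire amount goes to the deductible. Patient owes $559 (running OOP $1,281).
Bill 3, $179: entire amount goes to the deductible. Patient pays $179; OOP now $1,460.
Bill 4, $11,883: $1,240 finishes the deductible; $10,643 goes to coinsurance; 25% of $10,643 = $2,660.75. Cost to patient: $3,900.75. OOP to date $5,360.75.
Total paid by the patient: $722 + $559 + $179 + $3,900.75 = $5,360.75.

$5,360.75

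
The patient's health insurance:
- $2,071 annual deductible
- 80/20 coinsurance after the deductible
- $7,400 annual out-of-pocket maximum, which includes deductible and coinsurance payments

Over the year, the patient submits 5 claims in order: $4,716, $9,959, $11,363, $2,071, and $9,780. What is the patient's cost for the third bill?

$2,272.60

Claim 1 — $4,716: $2,071 finishes the deductible; $2,645 goes to coinsurance; coinsurance $2,645 × 20% = $529. Patient pays $2,600; OOP now $2,600.
Claim 2 — $9,959: 20% coinsurance on $9,959 = $1,991.80. Patient owes $1,991.80 (running OOP $4,591.80).
Claim 3 — $11,363: deductible met; 20% of $11,363 = $2,272.60. Patient owes $2,272.60 (running OOP $6,864.40).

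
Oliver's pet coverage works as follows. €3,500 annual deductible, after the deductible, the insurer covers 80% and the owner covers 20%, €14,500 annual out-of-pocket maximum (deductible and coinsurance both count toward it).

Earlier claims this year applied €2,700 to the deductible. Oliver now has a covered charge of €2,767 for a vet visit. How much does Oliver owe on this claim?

€1,193.40

€2,700 of the €3,500 deductible is already met, leaving €800.
The remaining €1,967 (= €2,767 − €800) moves to coinsurance.
Owner's 20% share of €1,967 is €393.40.
Owner responsibility before any cap: €800 + €393.40 = €1,193.40.
Year-to-date out-of-pocket becomes €2,700 + €1,193.40 = €3,893.40, still under the €14,500 maximum, so no cap applies.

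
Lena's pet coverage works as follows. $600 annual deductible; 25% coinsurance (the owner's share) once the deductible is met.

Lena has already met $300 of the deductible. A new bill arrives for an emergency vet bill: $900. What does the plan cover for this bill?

$300 of the $600 deductible is already met, leaving $300.
The remaining $600 (= $900 − $300) moves to coinsurance.
Owner's 25% share of $600 is $150.
So the owner owes $300 + $150 = $450.
The insurer covers the remainder: $900 − $450 = $450.

$450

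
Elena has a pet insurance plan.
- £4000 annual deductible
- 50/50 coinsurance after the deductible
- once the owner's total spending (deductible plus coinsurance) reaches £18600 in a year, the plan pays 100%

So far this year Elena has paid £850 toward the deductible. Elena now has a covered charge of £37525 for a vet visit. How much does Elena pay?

£17750

Remaining deductible: £4000 − £850 = £3150.
After the £3150 deductible portion, £37525 − £3150 = £34375 is subject to coinsurance.
Owner's 50% share of £34375 is £17187.50.
So the owner owes £3150 + £17187.50 = £20337.50 before any cap.
Adding £20337.50 to the £850 already spent would give £21187.50, which exceeds the £18600 cap; the owner pays just £18600 − £850 = £17750.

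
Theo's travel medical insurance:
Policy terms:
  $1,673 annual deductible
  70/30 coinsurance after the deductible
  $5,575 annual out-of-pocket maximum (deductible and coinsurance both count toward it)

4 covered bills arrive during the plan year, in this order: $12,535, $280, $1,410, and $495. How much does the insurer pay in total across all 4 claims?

#1 ($12,535): $1,673 finishes the deductible; $10,862 goes to coinsurance; 30% of $10,862 = $3,258.60. Traveler owes $4,931.60 (running OOP $4,931.60). Insurer: $12,535 − $4,931.60 = $7,603.40.
#2 ($280): deductible already satisfied, so traveler's share is 30% × $280 = $84. Traveler pays $84; OOP now $5,015.60. Plan pays $280 − $84 = $196.
#3 ($1,410): 30% coinsurance on $1,410 = $423. Cost to traveler: $423. OOP to date $5,438.60. Plan pays $1,410 − $423 = $987.
#4 ($495): deductible met; 30% of $495 = $148.50. Adding that to $5,438.60 gives $5,587.10, past the $5,575 cap; traveler pays only $5,575 − $5,438.60 = $136.40. Insurer: $495 − $136.40 = $358.60.
Insurer total: $7,603.40 + $196 + $987 + $358.60 = $9,145.

$9,145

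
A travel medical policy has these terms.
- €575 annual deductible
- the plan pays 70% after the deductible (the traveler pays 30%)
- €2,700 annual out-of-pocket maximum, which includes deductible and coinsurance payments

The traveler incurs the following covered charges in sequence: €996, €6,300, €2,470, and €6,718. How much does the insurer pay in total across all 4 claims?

Claim 1 (€996): €575 finishes the deductible; €421 goes to coinsurance; traveler's 30% is €126.30. Cost to traveler: €701.30. OOP to date €701.30. Plan pays €996 − €701.30 = €294.70.
Claim 2 (€6,300): deductible already satisfied, so traveler's share is 30% × €6,300 = €1,890. Cost to traveler: €1,890. OOP to date €2,591.30. Plan pays €6,300 − €1,890 = €4,410.
Claim 3 (€2,470): deductible met; 30% of €2,470 = €741. Adding that to €2,591.30 gives €3,332.30, past the €2,700 cap; traveler pays only €2,700 − €2,591.30 = €108.70. Insurer: €2,470 − €108.70 = €2,361.30.
Claim 4 (€6,718): deductible met; 30% of €6,718 = €2,015.40. Adding that to €2,700 gives €4,715.40, past the €2,700 cap; traveler pays only €2,700 − €2,700 = €0. Plan pays €6,718 − €0 = €6,718.
Insurer total: €294.70 + €4,410 + €2,361.30 + €6,718 = €13,784.

€13,784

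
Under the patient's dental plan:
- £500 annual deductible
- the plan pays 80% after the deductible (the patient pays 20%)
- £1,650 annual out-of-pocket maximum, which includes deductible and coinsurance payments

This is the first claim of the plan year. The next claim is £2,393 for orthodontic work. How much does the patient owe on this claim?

£878.60

Deductible not yet touched, so the first £500 of the bill goes to the deductible.
After the £500 deductible portion, £2,393 − £500 = £1,893 is subject to coinsurance.
Coinsurance: £1,893 × 20% = £378.60.
That puts the patient's cost at £500 + £378.60 = £878.60 before any cap.
Year-to-date out-of-pocket becomes £0 + £878.60 = £878.60, still under the £1,650 maximum, so no cap applies.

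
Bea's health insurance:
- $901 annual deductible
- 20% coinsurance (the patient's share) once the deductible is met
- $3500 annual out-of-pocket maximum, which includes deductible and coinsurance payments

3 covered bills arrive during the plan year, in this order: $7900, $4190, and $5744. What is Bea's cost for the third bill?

Claim 1 ($7900): deductible takes $901, $6999 remains; 20% of $6999 = $1399.80. Patient owes $2300.80 (running OOP $2300.80).
Claim 2 ($4190): 20% coinsurance on $4190 = $838. Cost to patient: $838. OOP to date $3138.80.
Claim 3 ($5744): deductible already satisfied, so patient's share is 20% × $5744 = $1148.80. That would push OOP to $4287.60, over the $3500 cap, so patient pays $3500 − $3138.80 = $361.20.

$361.20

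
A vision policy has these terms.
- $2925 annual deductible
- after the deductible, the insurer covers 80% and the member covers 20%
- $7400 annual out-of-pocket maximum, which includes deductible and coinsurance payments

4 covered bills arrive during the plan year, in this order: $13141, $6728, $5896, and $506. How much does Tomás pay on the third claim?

Bill 1, $13141: $2925 to deductible, leaving $10216; member's 20% is $2043.20. Member pays $4968.20; OOP now $4968.20.
Bill 2, $6728: deductible already satisfied, so member's share is 20% × $6728 = $1345.60. Member owes $1345.60 (running OOP $6313.80).
Bill 3, $5896: deductible met; 20% of $5896 = $1179.20. That would push OOP to $7493, over the $7400 cap, so member pays $7400 − $6313.80 = $1086.20.

$1086.20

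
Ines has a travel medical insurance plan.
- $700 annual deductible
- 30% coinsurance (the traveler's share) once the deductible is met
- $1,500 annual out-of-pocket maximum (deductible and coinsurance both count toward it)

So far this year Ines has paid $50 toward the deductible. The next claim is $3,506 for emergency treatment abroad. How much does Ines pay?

$1,450

$50 of the $700 deductible is already met, leaving $650.
The remaining $2,856 (= $3,506 − $650) moves to coinsurance.
30% of $2,856 = $856.80 falls to the traveler.
Traveler responsibility before any cap: $650 + $856.80 = $1,506.80.
Year-to-date out-of-pocket would reach $50 + $1,506.80 = $1,556.80, above the $1,500 maximum, so the traveler pays only $1,500 − $50 = $1,450.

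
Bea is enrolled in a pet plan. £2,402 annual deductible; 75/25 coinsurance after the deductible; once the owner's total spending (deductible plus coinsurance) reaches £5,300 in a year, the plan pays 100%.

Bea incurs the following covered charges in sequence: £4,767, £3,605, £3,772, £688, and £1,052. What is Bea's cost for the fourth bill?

#1 (£4,767): £2,402 to deductible, leaving £2,365; owner's 25% is £591.25. Owner pays £2,993.25; OOP now £2,993.25.
#2 (£3,605): deductible already satisfied, so owner's share is 25% × £3,605 = £901.25. Owner owes £901.25 (running OOP £3,894.50).
#3 (£3,772): deductible already satisfied, so owner's share is 25% × £3,772 = £943. Cost to owner: £943. OOP to date £4,837.50.
#4 (£688): 25% coinsurance on £688 = £172. Owner pays £172; OOP now £5,009.50.

£172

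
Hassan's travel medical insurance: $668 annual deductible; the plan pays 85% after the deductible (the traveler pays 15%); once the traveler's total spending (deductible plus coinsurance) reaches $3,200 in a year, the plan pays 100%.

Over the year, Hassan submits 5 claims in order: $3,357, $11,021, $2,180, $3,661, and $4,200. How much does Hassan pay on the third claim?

$327

#1 ($3,357): deductible takes $668, $2,689 remains; coinsurance $2,689 × 15% = $403.35. Cost to traveler: $1,071.35. OOP to date $1,071.35.
#2 ($11,021): 15% coinsurance on $11,021 = $1,653.15. Traveler pays $1,653.15; OOP now $2,724.50.
#3 ($2,180): 15% coinsurance on $2,180 = $327. Cost to traveler: $327. OOP to date $3,051.50.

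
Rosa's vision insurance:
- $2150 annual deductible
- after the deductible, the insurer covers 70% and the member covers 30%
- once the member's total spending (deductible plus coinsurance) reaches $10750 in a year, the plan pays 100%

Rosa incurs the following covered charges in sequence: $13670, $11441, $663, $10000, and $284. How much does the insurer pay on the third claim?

$464.10

Claim 1 ($13670): $2150 to deductible, leaving $11520; coinsurance $11520 × 30% = $3456. Member owes $5606 (running OOP $5606). Plan pays $13670 − $5606 = $8064.
Claim 2 ($11441): 30% coinsurance on $11441 = $3432.30. Cost to member: $3432.30. OOP to date $9038.30. Plan pays $11441 − $3432.30 = $8008.70.
Claim 3 ($663): deductible already satisfied, so member's share is 30% × $663 = $198.90. Member pays $198.90; OOP now $9237.20. Plan pays $663 − $198.90 = $464.10.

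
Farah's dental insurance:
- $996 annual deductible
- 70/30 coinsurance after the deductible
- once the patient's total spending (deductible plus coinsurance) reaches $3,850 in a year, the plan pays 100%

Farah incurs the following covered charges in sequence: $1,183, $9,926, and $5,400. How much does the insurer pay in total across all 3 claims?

$12,659

#1 ($1,183): $996 finishes the deductible; $187 goes to coinsurance; patient's 30% is $56.10. Cost to patient: $1,052.10. OOP to date $1,052.10. Insurer: $1,183 − $1,052.10 = $130.90.
#2 ($9,926): deductible met; 30% of $9,926 = $2,977.80. OOP would hit $4,029.90 > $3,850, so the cap limits the patient to $3,850 − $1,052.10 = $2,797.90. Plan pays $9,926 − $2,797.90 = $7,128.10.
#3 ($5,400): deductible already satisfied, so patient's share is 30% × $5,400 = $1,620. That would push OOP to $5,470, over the $3,850 cap, so patient pays $3,850 − $3,850 = $0. Plan pays $5,400 − $0 = $5,400.
Insurer total = bills − patient's total = $16,509 − $3,850 = $12,659.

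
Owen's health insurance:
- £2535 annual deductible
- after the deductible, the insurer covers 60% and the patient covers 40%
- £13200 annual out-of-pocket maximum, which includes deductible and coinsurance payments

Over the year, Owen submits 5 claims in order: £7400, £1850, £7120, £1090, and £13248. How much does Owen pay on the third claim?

Claim 1 (£7400): £2535 to deductible, leaving £4865; patient's 40% is £1946. Patient pays £4481; OOP now £4481.
Claim 2 (£1850): deductible already satisfied, so patient's share is 40% × £1850 = £740. Cost to patient: £740. OOP to date £5221.
Claim 3 (£7120): deductible met; 40% of £7120 = £2848. Patient owes £2848 (running OOP £8069).

£2848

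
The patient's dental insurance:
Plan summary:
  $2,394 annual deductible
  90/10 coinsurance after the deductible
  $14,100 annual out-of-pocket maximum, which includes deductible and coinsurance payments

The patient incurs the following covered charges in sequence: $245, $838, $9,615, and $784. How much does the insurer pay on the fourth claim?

$705.60

Bill 1, $245: entire amount goes to the deductible. Patient owes $245 (running OOP $245). Insurer: $245 − $245 = $0.
Bill 2, $838: entire amount goes to the deductible. Patient pays $838; OOP now $1,083. Insurer: $838 − $838 = $0.
Bill 3, $9,615: deductible takes $1,311, $8,304 remains; coinsurance $8,304 × 10% = $830.40. Cost to patient: $2,141.40. OOP to date $3,224.40. Plan pays $9,615 − $2,141.40 = $7,473.60.
Bill 4, $784: deductible already satisfied, so patient's share is 10% × $784 = $78.40. Patient owes $78.40 (running OOP $3,302.80). Insurer: $784 − $78.40 = $705.60.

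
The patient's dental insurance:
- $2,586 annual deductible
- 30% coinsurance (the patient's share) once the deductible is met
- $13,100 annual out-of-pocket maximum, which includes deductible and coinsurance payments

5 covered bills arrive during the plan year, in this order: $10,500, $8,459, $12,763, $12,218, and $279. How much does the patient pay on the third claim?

$3,828.90

#1 ($10,500): $2,586 to deductible, leaving $7,914; patient's 30% is $2,374.20. Patient pays $4,960.20; OOP now $4,960.20.
#2 ($8,459): deductible already satisfied, so patient's share is 30% × $8,459 = $2,537.70. Cost to patient: $2,537.70. OOP to date $7,497.90.
#3 ($12,763): deductible already satisfied, so patient's share is 30% × $12,763 = $3,828.90. Patient pays $3,828.90; OOP now $11,326.80.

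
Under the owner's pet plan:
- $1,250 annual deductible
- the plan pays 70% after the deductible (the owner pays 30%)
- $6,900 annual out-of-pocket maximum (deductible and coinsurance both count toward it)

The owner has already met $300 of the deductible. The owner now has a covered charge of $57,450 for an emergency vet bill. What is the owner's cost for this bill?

$6,600

Remaining deductible: $1,250 − $300 = $950.
After the $950 deductible portion, $57,450 − $950 = $56,500 is subject to coinsurance.
30% of $56,500 = $16,950 falls to the owner.
So the owner owes $950 + $16,950 = $17,900 before any cap.
Adding $17,900 to the $300 already spent would give $18,200, which exceeds the $6,900 cap; the owner pays just $6,900 − $300 = $6,600.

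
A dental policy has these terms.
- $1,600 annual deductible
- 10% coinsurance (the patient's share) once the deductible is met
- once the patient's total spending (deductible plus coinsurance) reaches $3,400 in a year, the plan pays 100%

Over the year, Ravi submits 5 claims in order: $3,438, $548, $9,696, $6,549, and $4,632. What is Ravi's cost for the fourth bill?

Bill 1, $3,438: deductible takes $1,600, $1,838 remains; coinsurance $1,838 × 10% = $183.80. Patient pays $1,783.80; OOP now $1,783.80.
Bill 2, $548: 10% coinsurance on $548 = $54.80. Cost to patient: $54.80. OOP to date $1,838.60.
Bill 3, $9,696: deductible met; 10% of $9,696 = $969.60. Patient pays $969.60; OOP now $2,808.20.
Bill 4, $6,549: deductible met; 10% of $6,549 = $654.90. Adding that to $2,808.20 gives $3,463.10, past the $3,400 cap; patient pays only $3,400 − $2,808.20 = $591.80.

$591.80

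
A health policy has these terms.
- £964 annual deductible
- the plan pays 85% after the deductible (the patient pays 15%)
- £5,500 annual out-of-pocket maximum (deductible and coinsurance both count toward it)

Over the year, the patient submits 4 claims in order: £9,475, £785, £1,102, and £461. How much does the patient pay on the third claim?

£165.30

Claim 1 — £9,475: £964 to deductible, leaving £8,511; coinsurance £8,511 × 15% = £1,276.65. Patient pays £2,240.65; OOP now £2,240.65.
Claim 2 — £785: deductible already satisfied, so patient's share is 15% × £785 = £117.75. Patient owes £117.75 (running OOP £2,358.40).
Claim 3 — £1,102: deductible met; 15% of £1,102 = £165.30. Patient pays £165.30; OOP now £2,523.70.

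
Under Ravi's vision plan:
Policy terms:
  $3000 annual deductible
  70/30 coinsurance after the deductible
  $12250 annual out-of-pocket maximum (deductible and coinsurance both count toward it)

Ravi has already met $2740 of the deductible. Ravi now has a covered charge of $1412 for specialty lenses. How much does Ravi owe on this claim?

$605.60

$2740 of the $3000 deductible is already met, leaving $260.
That leaves $1412 − $260 = $1152 for coinsurance.
30% of $1152 = $345.60 falls to the member.
Member responsibility before any cap: $260 + $345.60 = $605.60.
Cumulative spending $2740 + $605.60 = $3345.60 stays under the $12250 maximum.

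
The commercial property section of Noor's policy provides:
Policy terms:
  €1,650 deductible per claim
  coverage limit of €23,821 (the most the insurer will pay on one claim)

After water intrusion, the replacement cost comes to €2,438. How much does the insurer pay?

After the deductible, €2,438 − €1,650 = €788 remains.
€788 ≤ €23,821, so the limit doesn't bind; insurer pays €788.

€788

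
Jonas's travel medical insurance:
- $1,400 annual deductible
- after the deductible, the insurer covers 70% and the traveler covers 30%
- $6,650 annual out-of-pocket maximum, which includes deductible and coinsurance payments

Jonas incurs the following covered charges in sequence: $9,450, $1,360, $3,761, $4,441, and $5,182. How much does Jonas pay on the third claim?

$1,128.30

Claim 1 ($9,450): $1,400 to deductible, leaving $8,050; traveler's 30% is $2,415. Traveler owes $3,815 (running OOP $3,815).
Claim 2 ($1,360): 30% coinsurance on $1,360 = $408. Traveler owes $408 (running OOP $4,223).
Claim 3 ($3,761): deductible met; 30% of $3,761 = $1,128.30. Cost to traveler: $1,128.30. OOP to date $5,351.30.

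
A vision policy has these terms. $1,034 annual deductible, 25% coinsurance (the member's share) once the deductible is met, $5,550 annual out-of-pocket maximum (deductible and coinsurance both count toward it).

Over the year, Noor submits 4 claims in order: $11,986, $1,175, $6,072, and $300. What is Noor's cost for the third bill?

Bill 1, $11,986: $1,034 to deductible, leaving $10,952; coinsurance $10,952 × 25% = $2,738. Member pays $3,772; OOP now $3,772.
Bill 2, $1,175: deductible met; 25% of $1,175 = $293.75. Member owes $293.75 (running OOP $4,065.75).
Bill 3, $6,072: deductible already satisfied, so member's share is 25% × $6,072 = $1,518. That would push OOP to $5,583.75, over the $5,550 cap, so member pays $5,550 − $4,065.75 = $1,484.25.

$1,484.25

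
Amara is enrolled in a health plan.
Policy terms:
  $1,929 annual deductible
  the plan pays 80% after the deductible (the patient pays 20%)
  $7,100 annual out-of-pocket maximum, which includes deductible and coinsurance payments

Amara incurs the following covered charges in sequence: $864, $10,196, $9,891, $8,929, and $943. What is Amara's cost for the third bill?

#1 ($864): fully absorbed by the deductible. Patient pays $864; OOP now $864.
#2 ($10,196): deductible takes $1,065, $9,131 remains; patient's 20% is $1,826.20. Patient owes $2,891.20 (running OOP $3,755.20).
#3 ($9,891): 20% coinsurance on $9,891 = $1,978.20. Cost to patient: $1,978.20. OOP to date $5,733.40.

$1,978.20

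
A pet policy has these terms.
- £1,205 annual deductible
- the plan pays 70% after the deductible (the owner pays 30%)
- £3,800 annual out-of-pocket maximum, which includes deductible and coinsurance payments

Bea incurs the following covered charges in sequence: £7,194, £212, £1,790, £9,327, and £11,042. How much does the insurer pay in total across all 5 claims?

£25,765

Claim 1 (£7,194): £1,205 to deductible, leaving £5,989; owner's 30% is £1,796.70. Owner pays £3,001.70; OOP now £3,001.70. Plan pays £7,194 − £3,001.70 = £4,192.30.
Claim 2 (£212): deductible already satisfied, so owner's share is 30% × £212 = £63.60. Owner owes £63.60 (running OOP £3,065.30). Insurer: £212 − £63.60 = £148.40.
Claim 3 (£1,790): deductible met; 30% of £1,790 = £537. Owner pays £537; OOP now £3,602.30. Insurer: £1,790 − £537 = £1,253.
Claim 4 (£9,327): deductible already satisfied, so owner's share is 30% × £9,327 = £2,798.10. That would push OOP to £6,400.40, over the £3,800 cap, so owner pays £3,800 − £3,602.30 = £197.70. Insurer: £9,327 − £197.70 = £9,129.30.
Claim 5 (£11,042): deductible met; 30% of £11,042 = £3,312.60. That would push OOP to £7,112.60, over the £3,800 cap, so owner pays £3,800 − £3,800 = £0. Plan pays £11,042 − £0 = £11,042.
Insurer total = bills − owner's total = £29,565 − £3,800 = £25,765.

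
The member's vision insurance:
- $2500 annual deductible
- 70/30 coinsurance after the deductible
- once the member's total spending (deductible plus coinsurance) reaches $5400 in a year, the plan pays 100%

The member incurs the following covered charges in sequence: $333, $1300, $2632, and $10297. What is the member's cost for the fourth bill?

$2370.50

#1 ($333): fully absorbed by the deductible. Member owes $333 (running OOP $333).
#2 ($1300): all of it applies to the deductible. Member pays $1300; OOP now $1633.
#3 ($2632): $867 finishes the deductible; $1765 goes to coinsurance; member's 30% is $529.50. Cost to member: $1396.50. OOP to date $3029.50.
#4 ($10297): deductible already satisfied, so member's share is 30% × $10297 = $3089.10. OOP would hit $6118.60 > $5400, so the cap limits the member to $5400 − $3029.50 = $2370.50.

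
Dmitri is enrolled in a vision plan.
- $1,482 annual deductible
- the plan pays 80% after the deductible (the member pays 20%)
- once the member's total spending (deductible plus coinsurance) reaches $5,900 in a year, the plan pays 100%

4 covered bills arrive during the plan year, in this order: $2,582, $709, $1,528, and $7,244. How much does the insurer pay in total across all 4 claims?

$8,464.80

Claim 1 — $2,582: $1,482 to deductible, leaving $1,100; member's 20% is $220. Cost to member: $1,702. OOP to date $1,702. Plan pays $2,582 − $1,702 = $880.
Claim 2 — $709: deductible already satisfied, so member's share is 20% × $709 = $141.80. Cost to member: $141.80. OOP to date $1,843.80. Insurer: $709 − $141.80 = $567.20.
Claim 3 — $1,528: 20% coinsurance on $1,528 = $305.60. Cost to member: $305.60. OOP to date $2,149.40. Plan pays $1,528 − $305.60 = $1,222.40.
Claim 4 — $7,244: deductible already satisfied, so member's share is 20% × $7,244 = $1,448.80. Member owes $1,448.80 (running OOP $3,598.20). Plan pays $7,244 − $1,448.80 = $5,795.20.
Insurer total = bills − member's total = $12,063 − $3,598.20 = $8,464.80.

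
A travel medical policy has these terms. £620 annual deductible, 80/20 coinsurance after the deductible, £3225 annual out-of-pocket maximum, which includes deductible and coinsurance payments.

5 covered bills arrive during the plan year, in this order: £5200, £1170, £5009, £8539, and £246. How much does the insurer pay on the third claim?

#1 (£5200): £620 finishes the deductible; £4580 goes to coinsurance; 20% of £4580 = £916. Cost to traveler: £1536. OOP to date £1536. Insurer: £5200 − £1536 = £3664.
#2 (£1170): deductible met; 20% of £1170 = £234. Traveler owes £234 (running OOP £1770). Plan pays £1170 − £234 = £936.
#3 (£5009): 20% coinsurance on £5009 = £1001.80. Cost to traveler: £1001.80. OOP to date £2771.80. Plan pays £5009 − £1001.80 = £4007.20.

£4007.20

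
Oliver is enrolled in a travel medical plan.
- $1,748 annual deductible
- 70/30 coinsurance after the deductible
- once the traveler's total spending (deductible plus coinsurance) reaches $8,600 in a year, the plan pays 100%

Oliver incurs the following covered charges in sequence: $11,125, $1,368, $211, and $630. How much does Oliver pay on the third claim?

$63.30

#1 ($11,125): deductible takes $1,748, $9,377 remains; traveler's 30% is $2,813.10. Traveler owes $4,561.10 (running OOP $4,561.10).
#2 ($1,368): 30% coinsurance on $1,368 = $410.40. Traveler owes $410.40 (running OOP $4,971.50).
#3 ($211): 30% coinsurance on $211 = $63.30. Traveler pays $63.30; OOP now $5,034.80.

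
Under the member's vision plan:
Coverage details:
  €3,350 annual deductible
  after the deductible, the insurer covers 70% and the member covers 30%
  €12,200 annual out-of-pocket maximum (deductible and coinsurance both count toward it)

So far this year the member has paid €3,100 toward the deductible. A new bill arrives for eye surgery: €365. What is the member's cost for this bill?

Remaining deductible: €3,350 − €3,100 = €250.
After the €250 deductible portion, €365 − €250 = €115 is subject to coinsurance.
Member's 30% share of €115 is €34.50.
So the member owes €250 + €34.50 = €284.50 before any cap.
Year-to-date out-of-pocket becomes €3,100 + €284.50 = €3,384.50, still under the €12,200 maximum, so no cap applies.

€284.50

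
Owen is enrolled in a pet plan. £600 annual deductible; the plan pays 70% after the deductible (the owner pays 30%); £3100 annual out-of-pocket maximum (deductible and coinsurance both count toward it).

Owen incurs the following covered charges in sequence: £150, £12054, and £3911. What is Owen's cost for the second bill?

Claim 1 (£150): all of it applies to the deductible. Owner pays £150; OOP now £150.
Claim 2 (£12054): £450 to deductible, leaving £11604; 30% of £11604 = £3481.20. Deductible plus coinsurance: £450 + £3481.20 = £3931.20. OOP would hit £4081.20 > £3100, so the cap limits the owner to £3100 − £150 = £2950.

£2950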